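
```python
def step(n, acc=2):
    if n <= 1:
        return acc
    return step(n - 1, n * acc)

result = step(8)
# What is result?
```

Accumulator trace (n, acc): (8, 2) -> (7, 16) -> (6, 112) -> (5, 672) -> (4, 3360) -> (3, 13440) -> (2, 40320) -> (1, 80640) -> return 80640

Answer: 80640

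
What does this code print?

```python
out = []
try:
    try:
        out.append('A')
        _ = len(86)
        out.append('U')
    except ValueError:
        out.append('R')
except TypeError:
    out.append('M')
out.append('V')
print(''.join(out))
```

Execution trace: 'A' (try body) → 'M' (outer except TypeError) → 'V' (after the try/except). Output: AMV

Answer: AMV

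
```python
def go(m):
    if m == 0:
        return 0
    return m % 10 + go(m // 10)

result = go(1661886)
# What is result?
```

Sum of digits of 1661886: 6 + 8 + 8 + 1 + 6 + 6 + 1 = 36

Answer: 36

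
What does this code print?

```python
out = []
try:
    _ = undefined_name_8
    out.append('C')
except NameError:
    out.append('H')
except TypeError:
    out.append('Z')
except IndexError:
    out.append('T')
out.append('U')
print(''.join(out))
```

Execution trace: 'H' (except NameError) → 'U' (after the try/except). Output: HU

Answer: HU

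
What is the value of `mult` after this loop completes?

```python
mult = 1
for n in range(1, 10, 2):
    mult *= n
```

Product of 1, 3, 5, ... up to 9
`mult` takes the values: 1 → 3 → 15 → 105 → 945

Answer: 945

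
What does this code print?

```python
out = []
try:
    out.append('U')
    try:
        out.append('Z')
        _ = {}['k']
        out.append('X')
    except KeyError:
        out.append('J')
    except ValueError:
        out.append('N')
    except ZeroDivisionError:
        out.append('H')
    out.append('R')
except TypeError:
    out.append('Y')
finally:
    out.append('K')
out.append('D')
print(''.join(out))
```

Execution trace: 'U' (try body) → 'Z' (inner try body) → 'J' (inner except KeyError) → 'R' (try body, no exception) → 'K' (finally) → 'D' (after the try/except). Output: UZJRKD

Answer: UZJRKD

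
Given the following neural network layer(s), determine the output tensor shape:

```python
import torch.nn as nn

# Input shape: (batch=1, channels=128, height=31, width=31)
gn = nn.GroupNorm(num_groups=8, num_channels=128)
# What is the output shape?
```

Input: (1, 128, 31, 31) -> Output: (1, 128, 31, 31)

Answer: (1, 128, 31, 31)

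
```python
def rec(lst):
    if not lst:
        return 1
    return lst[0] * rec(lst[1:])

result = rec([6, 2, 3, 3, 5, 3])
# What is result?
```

Product over [6, 2, 3, 3, 5, 3] = 6 * 2 * 3 * 3 * 5 * 3 = 1620

Answer: 1620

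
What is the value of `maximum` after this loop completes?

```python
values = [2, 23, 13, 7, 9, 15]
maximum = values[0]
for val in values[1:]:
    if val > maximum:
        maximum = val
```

Maximum of [2, 23, 13, 7, 9, 15]
`maximum` takes the values: 2 → 23

Answer: 23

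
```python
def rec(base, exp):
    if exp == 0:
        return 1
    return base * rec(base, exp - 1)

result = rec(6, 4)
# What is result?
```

rec(6, 4) = 6 * 6 * 6 * 6 = 1296

Answer: 1296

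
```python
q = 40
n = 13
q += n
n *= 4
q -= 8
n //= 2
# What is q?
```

Trace:
`q = 40` → q = 40
`n = 13` → n = 13
`q += n` → q = 53
`n *= 4` → n = 52
`q -= 8` → q = 45
`n //= 2` → n = 26
So q = 45

Answer: 45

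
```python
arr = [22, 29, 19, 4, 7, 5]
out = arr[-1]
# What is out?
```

Trace:
`arr = [22, 29, 19, 4, 7, 5]` → arr = [22, 29, 19, 4, 7, 5]
`out = arr[-1]` → out = 5
So out = 5

Answer: 5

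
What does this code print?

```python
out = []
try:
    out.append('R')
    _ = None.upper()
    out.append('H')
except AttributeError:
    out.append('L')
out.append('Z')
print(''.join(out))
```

Execution trace: 'R' (try body) → 'L' (except AttributeError) → 'Z' (after the try/except). Output: RLZ

Answer: RLZ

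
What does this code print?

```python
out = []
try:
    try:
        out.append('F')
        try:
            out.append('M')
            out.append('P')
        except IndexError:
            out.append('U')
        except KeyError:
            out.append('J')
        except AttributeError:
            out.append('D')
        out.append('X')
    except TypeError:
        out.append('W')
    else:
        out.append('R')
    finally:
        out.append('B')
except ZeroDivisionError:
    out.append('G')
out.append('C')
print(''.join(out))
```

Execution trace: 'F' (try body) → 'M' (inner try body) → 'P' (inner try body, no exception) → 'X' (try body, no exception) → 'R' (else) → 'B' (finally) → 'C' (after the try/except). Output: FMPXRBC

Answer: FMPXRBC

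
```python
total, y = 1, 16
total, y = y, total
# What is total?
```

Trace:
`total, y = 1, 16` → total = 1; y = 16
`total, y = y, total` → total = 16; y = 1
So total = 16

Answer: 16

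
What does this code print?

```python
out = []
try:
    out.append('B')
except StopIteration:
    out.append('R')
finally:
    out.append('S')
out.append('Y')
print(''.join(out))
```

Execution trace: 'B' (try body, no exception) → 'S' (finally) → 'Y' (after the try/except). Output: BSY

Answer: BSY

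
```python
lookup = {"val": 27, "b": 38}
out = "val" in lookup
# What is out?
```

Trace:
`lookup = {"val": 27, "b": 38}` → lookup = {'val': 27, 'b': 38}
`out = "val" in lookup` → out = True
So out = True

Answer: True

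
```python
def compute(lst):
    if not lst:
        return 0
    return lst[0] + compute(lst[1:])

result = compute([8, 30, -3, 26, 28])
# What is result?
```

8 + 30 + (-3) + 26 + 28 + 0 = 89

Answer: 89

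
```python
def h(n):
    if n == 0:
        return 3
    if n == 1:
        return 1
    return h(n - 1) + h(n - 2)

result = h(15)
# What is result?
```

Build up from base cases: h(0)=3, h(1)=1, h(2)=4, h(3)=5, h(4)=9, h(5)=14, h(6)=23, ..., h(15)=1741

Answer: 1741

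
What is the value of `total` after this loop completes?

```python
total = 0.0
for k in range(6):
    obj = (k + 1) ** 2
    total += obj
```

Sum of squared losses 1² + 2² + ... + 6²
`total` takes the values: 0.0 → 1.0 → 5.0 → 14.0 → 30.0 → 55.0 → 91.0

Answer: 91.0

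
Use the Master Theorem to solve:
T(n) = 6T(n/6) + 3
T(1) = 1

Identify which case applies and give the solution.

a=6, b=6, f(n)=3. log_6(6) = 1. Since c=0 < 1, Case 1 applies: T(n) = Θ(n^log_b(a)) = O(n).

Answer: O(n) - Case 1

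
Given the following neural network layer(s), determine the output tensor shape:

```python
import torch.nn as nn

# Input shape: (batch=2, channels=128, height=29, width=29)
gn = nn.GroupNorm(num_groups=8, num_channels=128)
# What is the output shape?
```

Input: (2, 128, 29, 29) -> Output: (2, 128, 29, 29)

Answer: (2, 128, 29, 29)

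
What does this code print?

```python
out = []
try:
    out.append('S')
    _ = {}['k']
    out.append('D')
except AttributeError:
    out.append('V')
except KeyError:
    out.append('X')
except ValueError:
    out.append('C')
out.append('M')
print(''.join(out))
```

Execution trace: 'S' (try body) → 'X' (except KeyError) → 'M' (after the try/except). Output: SXM

Answer: SXM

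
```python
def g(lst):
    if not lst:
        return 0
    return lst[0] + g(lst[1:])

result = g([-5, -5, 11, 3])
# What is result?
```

(-5) + (-5) + 11 + 3 + 0 = 4

Answer: 4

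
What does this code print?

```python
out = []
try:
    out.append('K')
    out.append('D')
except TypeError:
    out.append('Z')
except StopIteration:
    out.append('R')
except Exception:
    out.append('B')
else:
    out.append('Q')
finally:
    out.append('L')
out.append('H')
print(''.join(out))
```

Execution trace: 'K' (try body) → 'D' (try body, no exception) → 'Q' (else) → 'L' (finally) → 'H' (after the try/except). Output: KDQLH

Answer: KDQLH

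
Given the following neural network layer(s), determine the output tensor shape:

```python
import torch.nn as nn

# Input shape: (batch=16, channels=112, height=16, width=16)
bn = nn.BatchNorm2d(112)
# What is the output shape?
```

Input: (16, 112, 16, 16) -> Output: (16, 112, 16, 16)

Answer: (16, 112, 16, 16)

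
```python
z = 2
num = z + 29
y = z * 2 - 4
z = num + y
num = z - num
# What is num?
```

Trace:
`z = 2` → z = 2
`num = z + 29` → num = 31
`y = z * 2 - 4` → y = 0
`z = num + y` → z = 31
`num = z - num` → num = 0
So num = 0

Answer: 0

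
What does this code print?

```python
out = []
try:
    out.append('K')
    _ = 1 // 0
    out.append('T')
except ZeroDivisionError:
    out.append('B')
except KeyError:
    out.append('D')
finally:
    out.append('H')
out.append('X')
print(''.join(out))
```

Execution trace: 'K' (try body) → 'B' (except ZeroDivisionError) → 'H' (finally) → 'X' (after the try/except). Output: KBHX

Answer: KBHX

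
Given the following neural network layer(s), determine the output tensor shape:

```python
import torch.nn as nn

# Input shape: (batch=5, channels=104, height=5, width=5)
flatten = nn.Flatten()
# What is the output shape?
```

Input: (5, 104, 5, 5) -> Output: (5, 2600)

Answer: (5, 2600)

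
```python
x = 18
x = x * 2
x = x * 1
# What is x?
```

Trace:
`x = 18` → x = 18
`x = x * 2` → x = 36
`x = x * 1` → x = 36
So x = 36

Answer: 36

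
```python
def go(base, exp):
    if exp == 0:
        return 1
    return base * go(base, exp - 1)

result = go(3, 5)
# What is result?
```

go(3, 5) = 3 * 3 * 3 * 3 * 3 = 243

Answer: 243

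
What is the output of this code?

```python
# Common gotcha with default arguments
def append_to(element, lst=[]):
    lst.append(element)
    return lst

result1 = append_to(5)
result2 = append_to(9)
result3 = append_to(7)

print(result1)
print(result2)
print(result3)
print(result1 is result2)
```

Key concept: mutable default argument gotcha.
Step by step:
`result1 = append_to(5)` → result1 = [5]
`result2 = append_to(9)` → result1 = [5, 9] (same object as result2); result2 = [5, 9] (same object as result1)
`result3 = append_to(7)` → result1 = [5, 9, 7] (same object as result2, result3); result2 = [5, 9, 7] (same object as result1, result3); result3 = [5, 9, 7] (same object as result1, result2)
`print(result1)` → prints [5, 9, 7]
`print(result2)` → prints [5, 9, 7]
`print(result3)` → prints [5, 9, 7]
`print(result1 is result2)` → prints True

Answer:
[5, 9, 7]
[5, 9, 7]
[5, 9, 7]
True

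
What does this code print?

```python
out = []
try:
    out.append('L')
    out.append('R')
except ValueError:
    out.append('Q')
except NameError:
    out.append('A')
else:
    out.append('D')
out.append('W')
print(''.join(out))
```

Execution trace: 'L' (try body) → 'R' (try body, no exception) → 'D' (else) → 'W' (after the try/except). Output: LRDW

Answer: LRDW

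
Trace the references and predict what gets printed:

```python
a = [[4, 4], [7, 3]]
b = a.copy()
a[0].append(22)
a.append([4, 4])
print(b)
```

Key concept: shallow copy with nested lists.
Step by step:
`a = [[4, 4], [7, 3]]` → a = [[4, 4], [7, 3]]
`b = a.copy()` → b = [[4, 4], [7, 3]]
`a[0].append(22)` → a = [[4, 4, 22], [7, 3]]; b = [[4, 4, 22], [7, 3]]
`a.append([4, 4])` → a = [[4, 4, 22], [7, 3], [4, 4]]
`print(b)` → prints [[4, 4, 22], [7, 3]]

Answer: [[4, 4, 22], [7, 3]]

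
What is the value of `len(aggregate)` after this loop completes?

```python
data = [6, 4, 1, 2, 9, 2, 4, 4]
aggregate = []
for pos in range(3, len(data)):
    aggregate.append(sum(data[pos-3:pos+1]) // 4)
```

Number of 4-element averages
`aggregate` takes the values: [] → [3] → [3, 4] → [3, 4, 3] → [3, 4, 3, 4] → [3, 4, 3, 4, 4]
So `len(aggregate)` = 5

Answer: 5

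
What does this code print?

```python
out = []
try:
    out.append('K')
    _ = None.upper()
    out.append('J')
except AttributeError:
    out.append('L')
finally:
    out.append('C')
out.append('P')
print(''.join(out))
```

Execution trace: 'K' (try body) → 'L' (except AttributeError) → 'C' (finally) → 'P' (after the try/except). Output: KLCP

Answer: KLCP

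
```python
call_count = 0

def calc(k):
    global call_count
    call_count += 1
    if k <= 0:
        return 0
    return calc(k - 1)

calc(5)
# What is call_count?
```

Linear recursion stepping by 1: 6 calls from k=5 down to ≤0.

Answer: 6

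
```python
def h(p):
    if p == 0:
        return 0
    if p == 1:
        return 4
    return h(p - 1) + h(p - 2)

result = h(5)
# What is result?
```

Build up from base cases: h(0)=0, h(1)=4, h(2)=4, h(3)=8, h(4)=12, h(5)=20

Answer: 20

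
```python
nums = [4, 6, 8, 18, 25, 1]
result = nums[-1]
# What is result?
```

Trace:
`nums = [4, 6, 8, 18, 25, 1]` → nums = [4, 6, 8, 18, 25, 1]
`result = nums[-1]` → result = 1
So result = 1

Answer: 1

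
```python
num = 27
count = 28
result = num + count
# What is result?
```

Trace:
`num = 27` → num = 27
`count = 28` → count = 28
`result = num + count` → result = 55
So result = 55

Answer: 55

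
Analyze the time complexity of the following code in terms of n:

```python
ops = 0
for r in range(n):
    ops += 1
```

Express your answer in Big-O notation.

Each loop level contributes: n. Multiplying the contributions gives O(n).

Answer: O(n)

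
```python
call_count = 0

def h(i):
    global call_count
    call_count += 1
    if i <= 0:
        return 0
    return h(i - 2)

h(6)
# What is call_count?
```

Linear recursion stepping by 2: 4 calls from i=6 down to ≤0.

Answer: 4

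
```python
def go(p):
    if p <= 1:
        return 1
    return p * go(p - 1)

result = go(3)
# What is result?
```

go(3) = 3 * 2 * 1 = 6

Answer: 6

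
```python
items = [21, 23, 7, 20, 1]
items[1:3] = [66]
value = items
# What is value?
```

Trace:
`items = [21, 23, 7, 20, 1]` → items = [21, 23, 7, 20, 1]
`items[1:3] = [66]` → items = [21, 66, 20, 1]
`value = items` → value = [21, 66, 20, 1]
So value = [21, 66, 20, 1]

Answer: [21, 66, 20, 1]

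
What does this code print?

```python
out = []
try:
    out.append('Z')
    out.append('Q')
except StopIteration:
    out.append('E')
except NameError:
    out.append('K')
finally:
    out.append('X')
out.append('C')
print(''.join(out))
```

Execution trace: 'Z' (try body) → 'Q' (try body, no exception) → 'X' (finally) → 'C' (after the try/except). Output: ZQXC

Answer: ZQXC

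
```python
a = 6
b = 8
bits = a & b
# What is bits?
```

Trace:
`a = 6` → a = 6
`b = 8` → b = 8
`bits = a & b` → bits = 0
So bits = 0

Answer: 0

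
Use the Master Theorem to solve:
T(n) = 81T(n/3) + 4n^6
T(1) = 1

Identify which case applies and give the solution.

a=81, b=3, f(n)=4n^6. log_3(81) = 4. Since c=6 > 4 and the regularity condition holds (81(n/3)^6 = (81/3^6)n^6 with 81/3^6 < 1), Case 3 applies: T(n) = Θ(f(n)) = O(n^6).

Answer: O(n^6) - Case 3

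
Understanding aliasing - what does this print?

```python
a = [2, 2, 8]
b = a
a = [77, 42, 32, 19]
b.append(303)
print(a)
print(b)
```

Key concept: rebinding vs mutation: a is rebound to a new list, b still points at the original.
Step by step:
`a = [2, 2, 8]` → a = [2, 2, 8]
`b = a` → b = [2, 2, 8] (same object as a)
`a = [77, 42, 32, 19]` → a = [77, 42, 32, 19]
`b.append(303)` → b = [2, 2, 8, 303]
`print(a)` → prints [77, 42, 32, 19]
`print(b)` → prints [2, 2, 8, 303]

Answer:
[77, 42, 32, 19]
[2, 2, 8, 303]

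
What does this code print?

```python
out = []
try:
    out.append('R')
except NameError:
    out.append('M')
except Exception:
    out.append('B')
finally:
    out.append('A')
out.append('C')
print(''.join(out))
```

Execution trace: 'R' (try body, no exception) → 'A' (finally) → 'C' (after the try/except). Output: RAC

Answer: RAC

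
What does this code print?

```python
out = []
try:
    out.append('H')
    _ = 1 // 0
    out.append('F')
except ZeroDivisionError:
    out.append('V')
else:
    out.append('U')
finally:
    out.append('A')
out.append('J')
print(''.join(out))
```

Execution trace: 'H' (try body) → 'V' (except ZeroDivisionError) → 'A' (finally) → 'J' (after the try/except). Output: HVAJ

Answer: HVAJ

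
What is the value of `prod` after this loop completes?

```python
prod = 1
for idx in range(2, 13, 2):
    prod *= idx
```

Product of even numbers 2 to 12
`prod` takes the values: 1 → 2 → 8 → 48 → 384 → 3840 → 46080

Answer: 46080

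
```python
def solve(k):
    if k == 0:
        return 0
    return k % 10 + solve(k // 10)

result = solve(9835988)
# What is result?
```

Sum of digits of 9835988: 8 + 8 + 9 + 5 + 3 + 8 + 9 = 50

Answer: 50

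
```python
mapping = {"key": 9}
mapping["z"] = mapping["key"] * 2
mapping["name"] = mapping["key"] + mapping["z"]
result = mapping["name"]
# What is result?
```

Trace:
`mapping = {"key": 9}` → mapping = {'key': 9}
`mapping["z"] = mapping["key"] * 2` → mapping = {'key': 9, 'z': 18}
`mapping["name"] = mapping["key"] + mapping["z"]` → mapping = {'key': 9, 'z': 18, 'name': 27}
`result = mapping["name"]` → result = 27
So result = 27

Answer: 27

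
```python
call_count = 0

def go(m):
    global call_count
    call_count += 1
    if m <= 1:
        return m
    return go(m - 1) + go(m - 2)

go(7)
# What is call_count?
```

Calls(m) = 1 + Calls(m-1) + Calls(m-2); Calls(0)=Calls(1)=1. For m=7 this gives 41.

Answer: 41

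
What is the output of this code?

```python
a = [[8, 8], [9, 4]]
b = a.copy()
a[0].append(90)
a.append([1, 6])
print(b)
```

Key concept: shallow copy with nested lists.
Step by step:
`a = [[8, 8], [9, 4]]` → a = [[8, 8], [9, 4]]
`b = a.copy()` → b = [[8, 8], [9, 4]]
`a[0].append(90)` → a = [[8, 8, 90], [9, 4]]; b = [[8, 8, 90], [9, 4]]
`a.append([1, 6])` → a = [[8, 8, 90], [9, 4], [1, 6]]
`print(b)` → prints [[8, 8, 90], [9, 4]]

Answer: [[8, 8, 90], [9, 4]]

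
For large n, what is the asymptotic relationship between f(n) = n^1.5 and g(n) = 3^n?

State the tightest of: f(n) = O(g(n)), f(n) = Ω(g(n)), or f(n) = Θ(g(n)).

n^1.5 vs 3^n: f(n) = O(g(n)) but not Ω(g(n)) — 3^n grows strictly faster than n^1.5.

Answer: f(n) = O(g(n)) but not Ω(g(n)) — 3^n grows strictly faster than n^1.5.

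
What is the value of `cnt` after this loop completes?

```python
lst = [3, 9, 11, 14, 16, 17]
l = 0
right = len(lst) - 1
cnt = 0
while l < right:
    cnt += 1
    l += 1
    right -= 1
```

Iterations until pointers meet (list length 6)
`cnt` takes the values: 0 → 1 → 2 → 3

Answer: 3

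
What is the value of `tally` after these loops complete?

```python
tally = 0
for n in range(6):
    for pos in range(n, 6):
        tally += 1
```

Upper triangle: 6 + 5 + ... + 1
`tally` takes the values: 0 → 1 → 2 → 3 → 4 → 5 → 6 → 7 → 8 → 9 → 10 → 11 → 12 → 13 → 14 → 15 → 16 → 17 → 18 → 19 → 20 → 21

Answer: 21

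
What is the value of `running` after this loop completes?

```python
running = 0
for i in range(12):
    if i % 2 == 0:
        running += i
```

Sum of even numbers 0 to 11
`running` takes the values: 0 → 2 → 6 → 12 → 20 → 30

Answer: 30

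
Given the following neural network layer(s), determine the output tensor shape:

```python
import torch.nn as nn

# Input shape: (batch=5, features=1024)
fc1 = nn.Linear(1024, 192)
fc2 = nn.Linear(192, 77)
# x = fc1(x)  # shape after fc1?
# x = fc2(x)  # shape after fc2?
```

Input: (5, 1024) -> after fc1: (5, 192) -> Output: (5, 77)

Answer: (5, 77)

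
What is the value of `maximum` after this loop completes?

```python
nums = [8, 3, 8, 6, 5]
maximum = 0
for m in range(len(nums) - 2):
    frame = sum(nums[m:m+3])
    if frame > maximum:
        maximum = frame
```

Max sum of 3-element window in [8, 3, 8, 6, 5]
`maximum` takes the values: 0 → 19

Answer: 19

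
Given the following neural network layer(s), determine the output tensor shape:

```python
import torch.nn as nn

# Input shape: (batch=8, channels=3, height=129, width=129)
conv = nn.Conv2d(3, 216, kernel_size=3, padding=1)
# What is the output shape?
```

Input: (8, 3, 129, 129) -> Output: (8, 216, 129, 129)

Answer: (8, 216, 129, 129)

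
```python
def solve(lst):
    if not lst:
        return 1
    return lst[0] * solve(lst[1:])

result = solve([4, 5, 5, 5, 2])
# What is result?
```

Product over [4, 5, 5, 5, 2] = 4 * 5 * 5 * 5 * 2 = 1000

Answer: 1000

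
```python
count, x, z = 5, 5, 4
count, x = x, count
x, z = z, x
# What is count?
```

Trace:
`count, x, z = 5, 5, 4` → count = 5; x = 5; z = 4
`count, x = x, count` → count = 5; x = 5
`x, z = z, x` → x = 4; z = 5
So count = 5

Answer: 5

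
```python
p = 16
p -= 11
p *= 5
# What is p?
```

Trace:
`p = 16` → p = 16
`p -= 11` → p = 5
`p *= 5` → p = 25
So p = 25

Answer: 25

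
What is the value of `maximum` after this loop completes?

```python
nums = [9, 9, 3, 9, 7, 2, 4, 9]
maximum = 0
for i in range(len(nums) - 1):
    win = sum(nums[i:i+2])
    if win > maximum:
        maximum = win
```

Max sum of 2-element window in [9, 9, 3, 9, 7, 2, 4, 9]
`maximum` takes the values: 0 → 18

Answer: 18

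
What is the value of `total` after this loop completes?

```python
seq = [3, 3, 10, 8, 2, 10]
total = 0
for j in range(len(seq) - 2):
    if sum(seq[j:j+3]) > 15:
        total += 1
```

Count windows with sum > 15
`total` takes the values: 0 → 1 → 2 → 3 → 4

Answer: 4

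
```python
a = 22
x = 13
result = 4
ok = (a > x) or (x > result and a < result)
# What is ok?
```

Trace:
`a = 22` → a = 22
`x = 13` → x = 13
`result = 4` → result = 4
`ok = (a > x) or (x > result and a < result)` → ok = True
So ok = True

Answer: True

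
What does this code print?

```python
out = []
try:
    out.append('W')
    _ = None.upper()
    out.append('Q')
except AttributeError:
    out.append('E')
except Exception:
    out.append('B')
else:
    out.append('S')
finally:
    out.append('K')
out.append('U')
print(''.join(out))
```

Execution trace: 'W' (try body) → 'E' (except AttributeError) → 'K' (finally) → 'U' (after the try/except). Output: WEKU

Answer: WEKU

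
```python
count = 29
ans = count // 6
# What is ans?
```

Trace:
`count = 29` → count = 29
`ans = count // 6` → ans = 4
So ans = 4

Answer: 4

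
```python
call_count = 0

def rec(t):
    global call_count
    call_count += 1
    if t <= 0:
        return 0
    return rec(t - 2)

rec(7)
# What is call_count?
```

Linear recursion stepping by 2: 5 calls from t=7 down to ≤0.

Answer: 5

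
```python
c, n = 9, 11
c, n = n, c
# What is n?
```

Trace:
`c, n = 9, 11` → c = 9; n = 11
`c, n = n, c` → c = 11; n = 9
So n = 9

Answer: 9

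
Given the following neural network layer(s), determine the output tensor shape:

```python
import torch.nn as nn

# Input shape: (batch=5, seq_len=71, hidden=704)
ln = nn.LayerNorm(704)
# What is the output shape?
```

Input: (5, 71, 704) -> Output: (5, 71, 704)

Answer: (5, 71, 704)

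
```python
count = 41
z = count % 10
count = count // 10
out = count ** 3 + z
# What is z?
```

Trace:
`count = 41` → count = 41
`z = count % 10` → z = 1
`count = count // 10` → count = 4
`out = count ** 3 + z` → out = 65
So z = 1

Answer: 1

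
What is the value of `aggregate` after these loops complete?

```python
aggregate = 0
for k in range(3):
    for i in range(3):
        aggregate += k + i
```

Sum of all k+i for k,i in 3x3
`aggregate` takes the values: 0 → 1 → 3 → 4 → 6 → 9 → 11 → 14 → 18

Answer: 18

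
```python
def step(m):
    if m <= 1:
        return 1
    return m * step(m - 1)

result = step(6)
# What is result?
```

step(6) = 6 * 5 * 4 * 3 * 2 * 1 = 720

Answer: 720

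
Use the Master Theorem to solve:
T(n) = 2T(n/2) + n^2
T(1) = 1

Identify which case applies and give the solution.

a=2, b=2, f(n)=n^2. log_2(2) = 1. Since c=2 > 1 and the regularity condition holds (2(n/2)^2 = (2/2^2)n^2 with 2/2^2 < 1), Case 3 applies: T(n) = Θ(f(n)) = O(n^2).

Answer: O(n^2) - Case 3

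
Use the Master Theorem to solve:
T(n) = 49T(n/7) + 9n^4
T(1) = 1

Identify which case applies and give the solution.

a=49, b=7, f(n)=9n^4. log_7(49) = 2. Since c=4 > 2 and the regularity condition holds (49(n/7)^4 = (49/7^4)n^4 with 49/7^4 < 1), Case 3 applies: T(n) = Θ(f(n)) = O(n^4).

Answer: O(n^4) - Case 3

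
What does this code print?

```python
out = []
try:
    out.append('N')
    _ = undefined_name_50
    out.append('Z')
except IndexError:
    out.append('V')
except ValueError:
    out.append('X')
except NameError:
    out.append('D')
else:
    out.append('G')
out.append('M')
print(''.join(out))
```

Execution trace: 'N' (try body) → 'D' (except NameError) → 'M' (after the try/except). Output: NDM

Answer: NDM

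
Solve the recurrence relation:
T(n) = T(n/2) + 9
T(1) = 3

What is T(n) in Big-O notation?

Each step divides n by 2 and adds 9. After log_2(n) steps we reach T(1)=3. So T(n) = 9·log_2(n) + 3 = O(log n).

Answer: O(log n)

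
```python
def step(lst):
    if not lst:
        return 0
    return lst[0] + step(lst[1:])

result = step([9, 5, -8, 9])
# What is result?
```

9 + 5 + (-8) + 9 + 0 = 15

Answer: 15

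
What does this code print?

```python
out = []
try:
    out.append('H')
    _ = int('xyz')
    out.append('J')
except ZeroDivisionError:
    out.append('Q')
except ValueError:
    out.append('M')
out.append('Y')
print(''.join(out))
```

Execution trace: 'H' (try body) → 'M' (except ValueError) → 'Y' (after the try/except). Output: HMY

Answer: HMY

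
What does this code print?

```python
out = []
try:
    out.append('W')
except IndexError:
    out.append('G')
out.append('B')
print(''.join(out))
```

Execution trace: 'W' (try body, no exception) → 'B' (after the try/except). Output: WB

Answer: WB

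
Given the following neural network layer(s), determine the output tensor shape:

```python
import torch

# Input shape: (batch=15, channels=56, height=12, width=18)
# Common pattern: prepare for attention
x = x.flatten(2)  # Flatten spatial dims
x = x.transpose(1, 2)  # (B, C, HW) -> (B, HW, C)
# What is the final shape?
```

Input: (15, 56, 12, 18) -> after flatten(2): (15, 56, 216) -> Output: (15, 216, 56)

Answer: (15, 216, 56)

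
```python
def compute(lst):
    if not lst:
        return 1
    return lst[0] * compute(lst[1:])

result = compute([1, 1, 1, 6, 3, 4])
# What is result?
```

Product over [1, 1, 1, 6, 3, 4] = 1 * 1 * 1 * 6 * 3 * 4 = 72

Answer: 72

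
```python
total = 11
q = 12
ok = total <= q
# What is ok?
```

Trace:
`total = 11` → total = 11
`q = 12` → q = 12
`ok = total <= q` → ok = True
So ok = True

Answer: True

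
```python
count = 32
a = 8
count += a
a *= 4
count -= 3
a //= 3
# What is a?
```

Trace:
`count = 32` → count = 32
`a = 8` → a = 8
`count += a` → count = 40
`a *= 4` → a = 32
`count -= 3` → count = 37
`a //= 3` → a = 10
So a = 10

Answer: 10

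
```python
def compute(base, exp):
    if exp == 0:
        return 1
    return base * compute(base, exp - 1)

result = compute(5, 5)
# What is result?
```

compute(5, 5) = 5 * 5 * 5 * 5 * 5 = 3125

Answer: 3125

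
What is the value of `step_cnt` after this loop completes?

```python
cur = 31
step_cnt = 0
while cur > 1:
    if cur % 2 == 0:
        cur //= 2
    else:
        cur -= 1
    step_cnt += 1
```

Steps to reduce 31 to 1
`step_cnt` takes the values: 0 → 1 → 2 → 3 → 4 → 5 → 6 → 7 → 8

Answer: 8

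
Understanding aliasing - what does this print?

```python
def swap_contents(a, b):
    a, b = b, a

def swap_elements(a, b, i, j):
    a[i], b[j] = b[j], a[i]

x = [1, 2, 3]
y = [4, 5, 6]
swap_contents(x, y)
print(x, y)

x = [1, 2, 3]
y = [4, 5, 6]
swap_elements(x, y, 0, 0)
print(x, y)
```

Key concept: parameter rebinding vs mutation.
Step by step:
`x = [1, 2, 3]` → x = [1, 2, 3]
`y = [4, 5, 6]` → y = [4, 5, 6]
`swap_contents(x, y)` → no visible change to tracked variables
`print(x, y)` → prints [1, 2, 3] [4, 5, 6]
`x = [1, 2, 3]` → x = [1, 2, 3]
`y = [4, 5, 6]` → y = [4, 5, 6]
`swap_elements(x, y, 0, 0)` → x = [4, 2, 3]; y = [1, 5, 6]
`print(x, y)` → prints [4, 2, 3] [1, 5, 6]

Answer:
[1, 2, 3] [4, 5, 6]
[4, 2, 3] [1, 5, 6]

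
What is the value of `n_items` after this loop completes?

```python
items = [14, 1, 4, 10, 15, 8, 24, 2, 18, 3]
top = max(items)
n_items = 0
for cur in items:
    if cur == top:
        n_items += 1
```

Count of max value 24 in [14, 1, 4, 10, 15, 8, 24, 2, 18, 3]
`n_items` takes the values: 0 → 1

Answer: 1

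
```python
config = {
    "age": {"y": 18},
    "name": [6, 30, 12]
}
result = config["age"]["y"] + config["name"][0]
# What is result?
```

Trace:
`config = { ...` → config = {'age': {'y': 18}, 'name': [6, 30, 12]}
`result = config["age"]["y"] + config["name"][0]` → result = 24
So result = 24

Answer: 24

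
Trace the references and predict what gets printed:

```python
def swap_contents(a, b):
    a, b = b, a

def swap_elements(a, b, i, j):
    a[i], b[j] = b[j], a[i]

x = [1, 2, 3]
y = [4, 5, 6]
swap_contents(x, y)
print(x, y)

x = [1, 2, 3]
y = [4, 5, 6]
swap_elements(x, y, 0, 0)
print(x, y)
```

Key concept: parameter rebinding vs mutation.
Step by step:
`x = [1, 2, 3]` → x = [1, 2, 3]
`y = [4, 5, 6]` → y = [4, 5, 6]
`swap_contents(x, y)` → no visible change to tracked variables
`print(x, y)` → prints [1, 2, 3] [4, 5, 6]
`x = [1, 2, 3]` → x = [1, 2, 3]
`y = [4, 5, 6]` → y = [4, 5, 6]
`swap_elements(x, y, 0, 0)` → x = [4, 2, 3]; y = [1, 5, 6]
`print(x, y)` → prints [4, 2, 3] [1, 5, 6]

Answer:
[1, 2, 3] [4, 5, 6]
[4, 2, 3] [1, 5, 6]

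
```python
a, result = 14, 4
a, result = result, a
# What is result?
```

Trace:
`a, result = 14, 4` → a = 14; result = 4
`a, result = result, a` → a = 4; result = 14
So result = 14

Answer: 14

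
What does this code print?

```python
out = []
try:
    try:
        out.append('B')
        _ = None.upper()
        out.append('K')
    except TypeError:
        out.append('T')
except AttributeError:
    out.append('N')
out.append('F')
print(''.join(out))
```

Execution trace: 'B' (try body) → 'N' (outer except AttributeError) → 'F' (after the try/except). Output: BNF

Answer: BNF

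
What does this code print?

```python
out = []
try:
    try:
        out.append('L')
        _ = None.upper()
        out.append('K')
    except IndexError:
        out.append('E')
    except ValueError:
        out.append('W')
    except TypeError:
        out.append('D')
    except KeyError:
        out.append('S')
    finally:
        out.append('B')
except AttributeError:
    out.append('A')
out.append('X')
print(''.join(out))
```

Execution trace: 'L' (try body) → 'B' (finally) → 'A' (outer except AttributeError) → 'X' (after the try/except). Output: LBAX

Answer: LBAX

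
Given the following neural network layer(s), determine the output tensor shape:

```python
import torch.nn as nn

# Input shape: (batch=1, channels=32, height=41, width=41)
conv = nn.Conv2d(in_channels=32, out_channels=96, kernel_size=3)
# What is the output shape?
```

Input: (1, 32, 41, 41) -> Output: (1, 96, 39, 39)

Answer: (1, 96, 39, 39)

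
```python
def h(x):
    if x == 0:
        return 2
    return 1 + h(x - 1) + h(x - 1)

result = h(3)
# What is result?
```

h(x) = 1 + 2·h(x-1), h(0)=2. Closed form: (2+1)·2^3 - 1 = 23.

Answer: 23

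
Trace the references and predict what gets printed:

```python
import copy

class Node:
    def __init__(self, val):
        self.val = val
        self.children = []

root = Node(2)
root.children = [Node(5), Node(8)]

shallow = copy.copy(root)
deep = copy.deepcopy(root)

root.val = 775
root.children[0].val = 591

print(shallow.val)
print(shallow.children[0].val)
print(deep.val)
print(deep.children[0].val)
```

Key concept: deep copy with custom objects.
Step by step:
`root = Node(2)` → root = Node(val=2, children=[])
`root.children = [Node(5), Node(8)]` → root = Node(val=2, children=[Node(val=5, children=[]), Node(val=8, children=[])])
`shallow = copy.copy(root)` → shallow = Node(val=2, children=[Node(val=5, children=[]), Node(val=8, children=[])])
`deep = copy.deepcopy(root)` → deep = Node(val=2, children=[Node(val=5, children=[]), Node(val=8, children=[])])
`root.val = 775` → root = Node(val=775, children=[Node(val=5, children=[]), Node(val=8, children=[])])
`root.children[0].val = 591` → root = Node(val=775, children=[Node(val=591, children=[]), Node(val=8, children=[])]); shallow = Node(val=2, children=[Node(val=591, children=[]), Node(val=8, children=[])])
`print(shallow.val)` → prints 2
`print(shallow.children[0].val)` → prints 591
`print(deep.val)` → prints 2
`print(deep.children[0].val)` → prints 5

Answer:
2
591
2
5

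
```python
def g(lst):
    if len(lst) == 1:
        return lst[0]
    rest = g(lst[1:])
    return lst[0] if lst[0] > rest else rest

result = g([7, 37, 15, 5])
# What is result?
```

Recursive max over [7, 37, 15, 5] = 37

Answer: 37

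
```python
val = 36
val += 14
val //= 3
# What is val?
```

Trace:
`val = 36` → val = 36
`val += 14` → val = 50
`val //= 3` → val = 16
So val = 16

Answer: 16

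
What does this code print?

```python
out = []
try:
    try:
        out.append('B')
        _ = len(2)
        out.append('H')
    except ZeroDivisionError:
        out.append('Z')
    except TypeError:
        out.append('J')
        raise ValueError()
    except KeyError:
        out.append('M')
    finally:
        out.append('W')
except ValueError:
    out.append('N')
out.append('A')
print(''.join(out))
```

Execution trace: 'B' (inner try body) → 'J' (inner except TypeError) → 'W' (inner finally) → 'N' (outer except ValueError) → 'A' (after the try/except). Output: BJWNA

Answer: BJWNA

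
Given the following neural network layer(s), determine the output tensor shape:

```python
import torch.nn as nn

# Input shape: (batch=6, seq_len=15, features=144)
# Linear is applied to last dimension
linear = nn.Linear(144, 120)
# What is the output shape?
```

Input: (6, 15, 144) -> Output: (6, 15, 120)

Answer: (6, 15, 120)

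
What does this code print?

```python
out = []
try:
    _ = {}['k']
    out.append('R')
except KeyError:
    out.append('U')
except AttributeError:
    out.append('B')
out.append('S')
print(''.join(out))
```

Execution trace: 'U' (except KeyError) → 'S' (after the try/except). Output: US

Answer: US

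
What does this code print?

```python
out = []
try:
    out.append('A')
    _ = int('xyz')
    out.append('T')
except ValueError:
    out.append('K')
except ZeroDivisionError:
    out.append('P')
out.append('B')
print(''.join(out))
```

Execution trace: 'A' (try body) → 'K' (except ValueError) → 'B' (after the try/except). Output: AKB

Answer: AKB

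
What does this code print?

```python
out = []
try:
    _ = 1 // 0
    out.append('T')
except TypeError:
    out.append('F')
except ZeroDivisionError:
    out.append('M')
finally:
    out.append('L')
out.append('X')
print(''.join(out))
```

Execution trace: 'M' (except ZeroDivisionError) → 'L' (finally) → 'X' (after the try/except). Output: MLX

Answer: MLX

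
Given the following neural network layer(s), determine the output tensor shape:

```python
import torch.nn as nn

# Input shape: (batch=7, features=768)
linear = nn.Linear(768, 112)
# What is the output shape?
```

Input: (7, 768) -> Output: (7, 112)

Answer: (7, 112)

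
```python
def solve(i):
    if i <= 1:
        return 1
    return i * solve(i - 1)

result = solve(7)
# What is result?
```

solve(7) = 7 * 6 * 5 * 4 * 3 * 2 * 1 = 5040

Answer: 5040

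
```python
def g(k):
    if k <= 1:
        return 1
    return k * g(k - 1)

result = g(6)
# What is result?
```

g(6) = 6 * 5 * 4 * 3 * 2 * 1 = 720

Answer: 720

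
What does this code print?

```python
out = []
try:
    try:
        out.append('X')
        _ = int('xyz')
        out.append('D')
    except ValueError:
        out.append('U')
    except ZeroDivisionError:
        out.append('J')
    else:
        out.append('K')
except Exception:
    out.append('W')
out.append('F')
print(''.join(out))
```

Execution trace: 'X' (inner try body) → 'U' (inner except ValueError) → 'F' (after the try/except). Output: XUF

Answer: XUF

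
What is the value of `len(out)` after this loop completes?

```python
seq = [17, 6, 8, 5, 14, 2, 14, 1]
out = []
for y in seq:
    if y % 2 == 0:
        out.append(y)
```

Count even numbers in [17, 6, 8, 5, 14, 2, 14, 1]
`out` takes the values: [] → [6] → [6, 8] → [6, 8, 14] → [6, 8, 14, 2] → [6, 8, 14, 2, 14]
So `len(out)` = 5

Answer: 5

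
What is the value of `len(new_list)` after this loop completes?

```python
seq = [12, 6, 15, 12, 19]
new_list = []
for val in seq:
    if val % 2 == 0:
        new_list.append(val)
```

Count even numbers in [12, 6, 15, 12, 19]
`new_list` takes the values: [] → [12] → [12, 6] → [12, 6, 12]
So `len(new_list)` = 3

Answer: 3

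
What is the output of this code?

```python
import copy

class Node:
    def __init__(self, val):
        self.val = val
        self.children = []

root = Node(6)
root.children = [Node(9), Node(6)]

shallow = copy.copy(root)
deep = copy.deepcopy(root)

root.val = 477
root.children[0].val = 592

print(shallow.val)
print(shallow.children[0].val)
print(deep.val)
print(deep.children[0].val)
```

Key concept: deep copy with custom objects.
Step by step:
`root = Node(6)` → root = Node(val=6, children=[])
`root.children = [Node(9), Node(6)]` → root = Node(val=6, children=[Node(val=9, children=[]), Node(val=6, children=[])])
`shallow = copy.copy(root)` → shallow = Node(val=6, children=[Node(val=9, children=[]), Node(val=6, children=[])])
`deep = copy.deepcopy(root)` → deep = Node(val=6, children=[Node(val=9, children=[]), Node(val=6, children=[])])
`root.val = 477` → root = Node(val=477, children=[Node(val=9, children=[]), Node(val=6, children=[])])
`root.children[0].val = 592` → root = Node(val=477, children=[Node(val=592, children=[]), Node(val=6, children=[])]); shallow = Node(val=6, children=[Node(val=592, children=[]), Node(val=6, children=[])])
`print(shallow.val)` → prints 6
`print(shallow.children[0].val)` → prints 592
`print(deep.val)` → prints 6
`print(deep.children[0].val)` → prints 9

Answer:
6
592
6
9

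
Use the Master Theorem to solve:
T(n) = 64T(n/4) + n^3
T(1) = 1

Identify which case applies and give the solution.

a=64, b=4, f(n)=n^3. log_4(64) = 3. Since c=3 = 3, Case 2 applies: T(n) = Θ(n^log_b(a) · log n) = O(n^3 log n).

Answer: O(n^3 log n) - Case 2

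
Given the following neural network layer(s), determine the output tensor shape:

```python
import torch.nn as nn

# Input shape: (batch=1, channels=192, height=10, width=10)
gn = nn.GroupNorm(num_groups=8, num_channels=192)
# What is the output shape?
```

Input: (1, 192, 10, 10) -> Output: (1, 192, 10, 10)

Answer: (1, 192, 10, 10)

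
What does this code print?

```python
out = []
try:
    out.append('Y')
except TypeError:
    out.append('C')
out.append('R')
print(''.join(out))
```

Execution trace: 'Y' (try body, no exception) → 'R' (after the try/except). Output: YR

Answer: YR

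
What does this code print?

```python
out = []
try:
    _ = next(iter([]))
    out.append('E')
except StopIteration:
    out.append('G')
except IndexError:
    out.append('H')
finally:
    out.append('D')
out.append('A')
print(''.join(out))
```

Execution trace: 'G' (except StopIteration) → 'D' (finally) → 'A' (after the try/except). Output: GDA

Answer: GDA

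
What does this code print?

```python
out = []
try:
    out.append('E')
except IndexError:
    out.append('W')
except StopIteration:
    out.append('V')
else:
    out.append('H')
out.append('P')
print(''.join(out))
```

Execution trace: 'E' (try body, no exception) → 'H' (else) → 'P' (after the try/except). Output: EHP

Answer: EHP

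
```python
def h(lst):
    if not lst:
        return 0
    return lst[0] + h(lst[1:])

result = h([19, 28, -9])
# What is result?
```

19 + 28 + (-9) + 0 = 38

Answer: 38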